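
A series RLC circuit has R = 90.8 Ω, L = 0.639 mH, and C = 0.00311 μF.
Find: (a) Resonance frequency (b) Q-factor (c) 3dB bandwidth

Step 1 — Resonance: ω₀ = 1/√(LC) = 1/√(0.000639·3.11e-09) = 7.094e+05 rad/s.
Step 2 — f₀ = ω₀/(2π) = 1.129e+05 Hz.
Step 3 — Series Q: Q = ω₀L/R = 7.094e+05·0.000639/90.8 = 4.992.
Step 4 — Bandwidth: Δω = ω₀/Q = 1.421e+05 rad/s; BW = Δω/(2π) = 2.262e+04 Hz.

(a) f₀ = 1.129e+05 Hz  (b) Q = 4.992  (c) BW = 2.262e+04 Hz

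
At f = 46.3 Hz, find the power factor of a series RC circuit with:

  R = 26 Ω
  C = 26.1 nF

Step 1 — Angular frequency: ω = 2π·f = 2π·46.3 = 290.9 rad/s.
Step 2 — Component impedances:
  R: Z = R = 26 Ω
  C: Z = 1/(jωC) = -j/(ω·C) = 0 - j1.317e+05 Ω
Step 3 — Series combination: Z_total = R + C = 26 - j1.317e+05 Ω = 1.317e+05∠-90.0° Ω.
Step 4 — Power factor: PF = cos(φ) = Re(Z)/|Z| = 26/1.317e+05 = 0.0001974.
Step 5 — Type: Im(Z) = -1.317e+05 ⇒ leading (phase φ = -90.0°).

PF = 0.0001974 (leading, φ = -90.0°)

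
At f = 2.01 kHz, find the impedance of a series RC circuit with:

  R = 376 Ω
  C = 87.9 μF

Step 1 — Angular frequency: ω = 2π·f = 2π·2010 = 1.263e+04 rad/s.
Step 2 — Component impedances:
  R: Z = R = 376 Ω
  C: Z = 1/(jωC) = -j/(ω·C) = 0 - j0.9008 Ω
Step 3 — Series combination: Z_total = R + C = 376 - j0.9008 Ω = 376∠-0.1° Ω.

Z = 376 - j0.9008 Ω = 376∠-0.1° Ω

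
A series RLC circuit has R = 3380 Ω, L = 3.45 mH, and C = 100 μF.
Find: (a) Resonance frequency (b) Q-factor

Step 1 — Resonance condition Im(Z)=0 gives ω₀ = 1/√(LC).
Step 2 — ω₀ = 1/√(0.00345·0.0001) = 1703 rad/s.
Step 3 — f₀ = ω₀/(2π) = 271 Hz.
Step 4 — Series Q: Q = ω₀L/R = 1703·0.00345/3380 = 0.001738.

(a) f₀ = 271 Hz  (b) Q = 0.001738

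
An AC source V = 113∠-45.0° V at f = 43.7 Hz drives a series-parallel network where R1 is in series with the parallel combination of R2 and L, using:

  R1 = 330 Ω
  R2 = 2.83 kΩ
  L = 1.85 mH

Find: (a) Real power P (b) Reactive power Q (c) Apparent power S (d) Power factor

Step 1 — Angular frequency: ω = 2π·f = 2π·43.7 = 274.6 rad/s.
Step 2 — Component impedances:
  R1: Z = R = 330 Ω
  R2: Z = R = 2830 Ω
  L: Z = jωL = j·274.6·0.00185 = 0 + j0.508 Ω
Step 3 — Parallel branch: R2 || L = 1/(1/R2 + 1/L) = 9.118e-05 + j0.508 Ω.
Step 4 — Series with R1: Z_total = R1 + (R2 || L) = 330 + j0.508 Ω = 330∠0.1° Ω.
Step 5 — Source phasor: V = 113∠-45.0° V = 79.9 - j79.9 V.
Step 6 — Current: I = V / Z = 0.2418 - j0.2425 A = 0.3424∠-45.1° A.
Step 7 — Complex power: S = V·I* = 38.69 + j0.05956 VA.
Step 8 — Real power: P = Re(S) = 38.69 W.
Step 9 — Reactive power: Q = Im(S) = 0.05956 VAR.
Step 10 — Apparent power: |S| = 38.69 VA.
Step 11 — Power factor: PF = P/|S| = 1 (lagging).

(a) P = 38.69 W  (b) Q = 0.05956 VAR  (c) S = 38.69 VA  (d) PF = 1 (lagging)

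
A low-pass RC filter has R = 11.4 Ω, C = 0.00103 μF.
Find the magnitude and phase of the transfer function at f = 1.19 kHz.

Step 1 — Angular frequency: ω = 2π·1190 = 7477 rad/s.
Step 2 — Transfer function: H(jω) = 1/(1 + jωRC).
Step 3 — Denominator: 1 + jωRC = 1 + j·7477·11.4·1.03e-09 = 1 + j8.779e-05.
Step 4 — H = 1 - j8.779e-05.
Step 5 — Magnitude: |H| = 1 (-0.0 dB); phase: φ = -0.0°.

|H| = 1 (-0.0 dB), φ = -0.0°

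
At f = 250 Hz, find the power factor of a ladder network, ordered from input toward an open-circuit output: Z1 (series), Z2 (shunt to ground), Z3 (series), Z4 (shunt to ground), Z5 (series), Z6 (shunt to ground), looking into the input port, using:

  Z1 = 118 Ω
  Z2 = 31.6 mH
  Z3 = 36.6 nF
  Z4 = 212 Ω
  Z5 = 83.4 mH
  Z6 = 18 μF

Step 1 — Angular frequency: ω = 2π·f = 2π·250 = 1571 rad/s.
Step 2 — Component impedances:
  Z1: Z = R = 118 Ω
  Z2: Z = jωL = j·1571·0.0316 = 0 + j49.64 Ω
  Z3: Z = 1/(jωC) = -j/(ω·C) = 0 - j1.739e+04 Ω
  Z4: Z = R = 212 Ω
  Z5: Z = jωL = j·1571·0.0834 = 0 + j131 Ω
  Z6: Z = 1/(jωC) = -j/(ω·C) = 0 - j35.37 Ω
Step 3 — Ladder network (open output): work backward from the far end, alternating series and parallel combinations. Z_in = 118 + j49.78 Ω = 128.1∠22.9° Ω.
Step 4 — Power factor: PF = cos(φ) = Re(Z)/|Z| = 118/128.07 = 0.9214.
Step 5 — Type: Im(Z) = 49.78 ⇒ lagging (phase φ = 22.9°).

PF = 0.9214 (lagging, φ = 22.9°)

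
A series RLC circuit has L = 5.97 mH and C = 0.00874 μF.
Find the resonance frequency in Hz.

Step 1 — Resonance condition Im(Z)=0 gives ω₀ = 1/√(LC).
Step 2 — ω₀ = 1/√(0.00597·8.74e-09) = 1.384e+05 rad/s.
Step 3 — f₀ = ω₀/(2π) = 2.203e+04 Hz.

f₀ = 2.203e+04 Hz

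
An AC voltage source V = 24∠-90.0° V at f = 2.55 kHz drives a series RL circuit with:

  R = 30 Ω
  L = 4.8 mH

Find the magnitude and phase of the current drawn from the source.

Step 1 — Angular frequency: ω = 2π·f = 2π·2550 = 1.602e+04 rad/s.
Step 2 — Component impedances:
  R: Z = R = 30 Ω
  L: Z = jωL = j·1.602e+04·0.0048 = 0 + j76.91 Ω
Step 3 — Series combination: Z_total = R + L = 30 + j76.91 Ω = 82.55∠68.7° Ω.
Step 4 — Source phasor: V = 24∠-90.0° V = 0 - j24 V.
Step 5 — Ohm's law: I = V / Z_total = (0 - j24) / (30 + j76.91) = -0.2709 - j0.1057 A.
Step 6 — Convert to polar: |I| = 0.2907 A, ∠I = -158.7°.

I = 0.2907∠-158.7° A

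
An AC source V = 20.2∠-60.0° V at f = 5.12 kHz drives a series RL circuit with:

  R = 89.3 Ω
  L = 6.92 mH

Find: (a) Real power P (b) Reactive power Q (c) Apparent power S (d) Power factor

Step 1 — Angular frequency: ω = 2π·f = 2π·5120 = 3.217e+04 rad/s.
Step 2 — Component impedances:
  R: Z = R = 89.3 Ω
  L: Z = jωL = j·3.217e+04·0.00692 = 0 + j222.6 Ω
Step 3 — Series combination: Z_total = R + L = 89.3 + j222.6 Ω = 239.9∠68.1° Ω.
Step 4 — Source phasor: V = 20.2∠-60.0° V = 10.1 - j17.49 V.
Step 5 — Current: I = V / Z = -0.05201 - j0.06623 A = 0.08422∠-128.1° A.
Step 6 — Complex power: S = V·I* = 0.6333 + j1.579 VA.
Step 7 — Real power: P = Re(S) = 0.6333 W.
Step 8 — Reactive power: Q = Im(S) = 1.579 VAR.
Step 9 — Apparent power: |S| = 1.701 VA.
Step 10 — Power factor: PF = P/|S| = 0.3723 (lagging).

(a) P = 0.6333 W  (b) Q = 1.579 VAR  (c) S = 1.701 VA  (d) PF = 0.3723 (lagging)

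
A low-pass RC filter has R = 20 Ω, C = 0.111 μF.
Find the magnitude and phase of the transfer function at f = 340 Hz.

Step 1 — Angular frequency: ω = 2π·340 = 2136 rad/s.
Step 2 — Transfer function: H(jω) = 1/(1 + jωRC).
Step 3 — Denominator: 1 + jωRC = 1 + j·2136·20·1.11e-07 = 1 + j0.004743.
Step 4 — H = 1 - j0.004742.
Step 5 — Magnitude: |H| = 1 (-0.0 dB); phase: φ = -0.3°.

|H| = 1 (-0.0 dB), φ = -0.3°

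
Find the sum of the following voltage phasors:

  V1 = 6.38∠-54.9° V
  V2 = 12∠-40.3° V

Step 1 — Convert each phasor to rectangular form:
  V1 = 6.38·(cos(-54.9°) + j·sin(-54.9°)) = 3.669 - j5.22 V
  V2 = 12·(cos(-40.3°) + j·sin(-40.3°)) = 9.152 - j7.761 V
Step 2 — Sum components: V_total = 12.82 - j12.98 V.
Step 3 — Convert to polar: |V_total| = 18.25 V, ∠V_total = -45.4°.

V_total = 18.25∠-45.4° V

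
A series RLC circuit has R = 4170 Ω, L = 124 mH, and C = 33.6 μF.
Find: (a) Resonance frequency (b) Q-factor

Step 1 — Resonance condition Im(Z)=0 gives ω₀ = 1/√(LC).
Step 2 — ω₀ = 1/√(0.124·3.36e-05) = 489.9 rad/s.
Step 3 — f₀ = ω₀/(2π) = 77.97 Hz.
Step 4 — Series Q: Q = ω₀L/R = 489.9·0.124/4170 = 0.01457.

(a) f₀ = 77.97 Hz  (b) Q = 0.01457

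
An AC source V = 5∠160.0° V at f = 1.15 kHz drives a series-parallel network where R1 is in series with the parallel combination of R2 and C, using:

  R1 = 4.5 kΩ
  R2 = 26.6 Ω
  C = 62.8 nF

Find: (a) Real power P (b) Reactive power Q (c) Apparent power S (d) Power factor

Step 1 — Angular frequency: ω = 2π·f = 2π·1150 = 7226 rad/s.
Step 2 — Component impedances:
  R1: Z = R = 4500 Ω
  R2: Z = R = 26.6 Ω
  C: Z = 1/(jωC) = -j/(ω·C) = 0 - j2204 Ω
Step 3 — Parallel branch: R2 || C = 1/(1/R2 + 1/C) = 26.6 - j0.321 Ω.
Step 4 — Series with R1: Z_total = R1 + (R2 || C) = 4527 - j0.321 Ω = 4527∠-0.0° Ω.
Step 5 — Source phasor: V = 5∠160.0° V = -4.698 + j1.71 V.
Step 6 — Current: I = V / Z = -0.001038 + j0.0003777 A = 0.001105∠160.0° A.
Step 7 — Complex power: S = V·I* = 0.005523 - j3.917e-07 VA.
Step 8 — Real power: P = Re(S) = 0.005523 W.
Step 9 — Reactive power: Q = Im(S) = -3.917e-07 VAR.
Step 10 — Apparent power: |S| = 0.005523 VA.
Step 11 — Power factor: PF = P/|S| = 1 (leading).

(a) P = 0.005523 W  (b) Q = -3.917e-07 VAR  (c) S = 0.005523 VA  (d) PF = 1 (leading)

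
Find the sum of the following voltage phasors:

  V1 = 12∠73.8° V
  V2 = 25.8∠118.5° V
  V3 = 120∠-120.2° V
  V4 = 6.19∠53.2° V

Step 1 — Convert each phasor to rectangular form:
  V1 = 12·(cos(73.8°) + j·sin(73.8°)) = 3.348 + j11.52 V
  V2 = 25.8·(cos(118.5°) + j·sin(118.5°)) = -12.31 + j22.67 V
  V3 = 120·(cos(-120.2°) + j·sin(-120.2°)) = -60.36 - j103.7 V
  V4 = 6.19·(cos(53.2°) + j·sin(53.2°)) = 3.708 + j4.957 V
Step 2 — Sum components: V_total = -65.62 - j64.56 V.
Step 3 — Convert to polar: |V_total| = 92.05 V, ∠V_total = -135.5°.

V_total = 92.05∠-135.5° V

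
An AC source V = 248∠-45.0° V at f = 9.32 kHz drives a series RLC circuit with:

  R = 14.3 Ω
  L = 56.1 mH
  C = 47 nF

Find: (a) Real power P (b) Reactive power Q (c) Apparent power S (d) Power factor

Step 1 — Angular frequency: ω = 2π·f = 2π·9320 = 5.856e+04 rad/s.
Step 2 — Component impedances:
  R: Z = R = 14.3 Ω
  L: Z = jωL = j·5.856e+04·0.0561 = 0 + j3285 Ω
  C: Z = 1/(jωC) = -j/(ω·C) = 0 - j363.3 Ω
Step 3 — Series combination: Z_total = R + L + C = 14.3 + j2922 Ω = 2922∠89.7° Ω.
Step 4 — Source phasor: V = 248∠-45.0° V = 175.4 - j175.4 V.
Step 5 — Current: I = V / Z = -0.05972 - j0.06031 A = 0.08488∠-134.7° A.
Step 6 — Complex power: S = V·I* = 0.103 + j21.05 VA.
Step 7 — Real power: P = Re(S) = 0.103 W.
Step 8 — Reactive power: Q = Im(S) = 21.05 VAR.
Step 9 — Apparent power: |S| = 21.05 VA.
Step 10 — Power factor: PF = P/|S| = 0.004894 (lagging).

(a) P = 0.103 W  (b) Q = 21.05 VAR  (c) S = 21.05 VA  (d) PF = 0.004894 (lagging)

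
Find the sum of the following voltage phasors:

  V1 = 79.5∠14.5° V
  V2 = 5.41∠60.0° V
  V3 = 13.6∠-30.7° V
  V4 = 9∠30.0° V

Step 1 — Convert each phasor to rectangular form:
  V1 = 79.5·(cos(14.5°) + j·sin(14.5°)) = 76.97 + j19.91 V
  V2 = 5.41·(cos(60.0°) + j·sin(60.0°)) = 2.705 + j4.685 V
  V3 = 13.6·(cos(-30.7°) + j·sin(-30.7°)) = 11.69 - j6.943 V
  V4 = 9·(cos(30.0°) + j·sin(30.0°)) = 7.794 + j4.5 V
Step 2 — Sum components: V_total = 99.16 + j22.15 V.
Step 3 — Convert to polar: |V_total| = 101.6 V, ∠V_total = 12.6°.

V_total = 101.6∠12.6° V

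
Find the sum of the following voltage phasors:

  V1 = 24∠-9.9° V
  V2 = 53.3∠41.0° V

Step 1 — Convert each phasor to rectangular form:
  V1 = 24·(cos(-9.9°) + j·sin(-9.9°)) = 23.64 - j4.126 V
  V2 = 53.3·(cos(41.0°) + j·sin(41.0°)) = 40.23 + j34.97 V
Step 2 — Sum components: V_total = 63.87 + j30.84 V.
Step 3 — Convert to polar: |V_total| = 70.93 V, ∠V_total = 25.8°.

V_total = 70.93∠25.8° V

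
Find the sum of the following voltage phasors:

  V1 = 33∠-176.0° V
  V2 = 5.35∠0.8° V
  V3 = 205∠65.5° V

Step 1 — Convert each phasor to rectangular form:
  V1 = 33·(cos(-176.0°) + j·sin(-176.0°)) = -32.92 - j2.302 V
  V2 = 5.35·(cos(0.8°) + j·sin(0.8°)) = 5.349 + j0.0747 V
  V3 = 205·(cos(65.5°) + j·sin(65.5°)) = 85.01 + j186.5 V
Step 2 — Sum components: V_total = 57.44 + j184.3 V.
Step 3 — Convert to polar: |V_total| = 193.1 V, ∠V_total = 72.7°.

V_total = 193.1∠72.7° V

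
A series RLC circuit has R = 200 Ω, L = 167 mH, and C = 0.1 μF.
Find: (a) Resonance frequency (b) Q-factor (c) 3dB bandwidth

Step 1 — Resonance condition Im(Z)=0 gives ω₀ = 1/√(LC).
Step 2 — ω₀ = 1/√(0.167·1e-07) = 7738 rad/s.
Step 3 — f₀ = ω₀/(2π) = 1232 Hz.
Step 4 — Series Q: Q = ω₀L/R = 7738·0.167/200 = 6.461.
Step 5 — 3dB bandwidth: Δω = ω₀/Q = 1198 rad/s; BW = Δω/(2π) = 190.6 Hz.

(a) f₀ = 1232 Hz  (b) Q = 6.461  (c) BW = 190.6 Hz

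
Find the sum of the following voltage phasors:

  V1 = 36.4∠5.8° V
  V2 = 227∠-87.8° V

Step 1 — Convert each phasor to rectangular form:
  V1 = 36.4·(cos(5.8°) + j·sin(5.8°)) = 36.21 + j3.678 V
  V2 = 227·(cos(-87.8°) + j·sin(-87.8°)) = 8.714 - j226.8 V
Step 2 — Sum components: V_total = 44.93 - j223.2 V.
Step 3 — Convert to polar: |V_total| = 227.6 V, ∠V_total = -78.6°.

V_total = 227.6∠-78.6° V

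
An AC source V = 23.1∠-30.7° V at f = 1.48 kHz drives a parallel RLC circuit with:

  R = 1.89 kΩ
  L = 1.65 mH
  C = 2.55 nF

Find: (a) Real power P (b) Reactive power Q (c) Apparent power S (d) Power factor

Step 1 — Angular frequency: ω = 2π·f = 2π·1480 = 9299 rad/s.
Step 2 — Component impedances:
  R: Z = R = 1890 Ω
  L: Z = jωL = j·9299·0.00165 = 0 + j15.34 Ω
  C: Z = 1/(jωC) = -j/(ω·C) = 0 - j4.217e+04 Ω
Step 3 — Parallel combination: 1/Z_total = 1/R + 1/L + 1/C; Z_total = 0.1246 + j15.35 Ω = 15.35∠89.5° Ω.
Step 4 — Source phasor: V = 23.1∠-30.7° V = 19.86 - j11.79 V.
Step 5 — Current: I = V / Z = -0.7578 - j1.3 A = 1.505∠-120.2° A.
Step 6 — Complex power: S = V·I* = 0.2823 + j34.76 VA.
Step 7 — Real power: P = Re(S) = 0.2823 W.
Step 8 — Reactive power: Q = Im(S) = 34.76 VAR.
Step 9 — Apparent power: |S| = 34.77 VA.
Step 10 — Power factor: PF = P/|S| = 0.008121 (lagging).

(a) P = 0.2823 W  (b) Q = 34.76 VAR  (c) S = 34.77 VA  (d) PF = 0.008121 (lagging)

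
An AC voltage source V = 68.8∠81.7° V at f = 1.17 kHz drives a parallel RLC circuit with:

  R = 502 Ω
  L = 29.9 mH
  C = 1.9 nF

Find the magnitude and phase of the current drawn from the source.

Step 1 — Angular frequency: ω = 2π·f = 2π·1170 = 7351 rad/s.
Step 2 — Component impedances:
  R: Z = R = 502 Ω
  L: Z = jωL = j·7351·0.0299 = 0 + j219.8 Ω
  C: Z = 1/(jωC) = -j/(ω·C) = 0 - j7.159e+04 Ω
Step 3 — Parallel combination: 1/Z_total = 1/R + 1/L + 1/C; Z_total = 81.18 + j184.8 Ω = 201.9∠66.3° Ω.
Step 4 — Source phasor: V = 68.8∠81.7° V = 9.932 + j68.08 V.
Step 5 — Ohm's law: I = V / Z_total = (9.932 + j68.08) / (81.18 + j184.8) = 0.3286 + j0.09057 A.
Step 6 — Convert to polar: |I| = 0.3408 A, ∠I = 15.4°.

I = 0.3408∠15.4° A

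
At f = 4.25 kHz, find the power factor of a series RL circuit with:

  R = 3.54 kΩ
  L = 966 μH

Step 1 — Angular frequency: ω = 2π·f = 2π·4250 = 2.67e+04 rad/s.
Step 2 — Component impedances:
  R: Z = R = 3540 Ω
  L: Z = jωL = j·2.67e+04·0.000966 = 0 + j25.8 Ω
Step 3 — Series combination: Z_total = R + L = 3540 + j25.8 Ω = 3540∠0.4° Ω.
Step 4 — Power factor: PF = cos(φ) = Re(Z)/|Z| = 3540/3540 = 1.
Step 5 — Type: Im(Z) = 25.8 ⇒ lagging (phase φ = 0.4°).

PF = 1 (lagging, φ = 0.4°)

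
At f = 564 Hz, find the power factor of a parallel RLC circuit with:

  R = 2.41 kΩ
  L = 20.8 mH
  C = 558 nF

Step 1 — Angular frequency: ω = 2π·f = 2π·564 = 3544 rad/s.
Step 2 — Component impedances:
  R: Z = R = 2410 Ω
  L: Z = jωL = j·3544·0.0208 = 0 + j73.71 Ω
  C: Z = 1/(jωC) = -j/(ω·C) = 0 - j505.7 Ω
Step 3 — Parallel combination: 1/Z_total = 1/R + 1/L + 1/C; Z_total = 3.085 + j86.18 Ω = 86.23∠87.9° Ω.
Step 4 — Power factor: PF = cos(φ) = Re(Z)/|Z| = 3.085/86.23 = 0.03578.
Step 5 — Type: Im(Z) = 86.18 ⇒ lagging (phase φ = 87.9°).

PF = 0.03578 (lagging, φ = 87.9°)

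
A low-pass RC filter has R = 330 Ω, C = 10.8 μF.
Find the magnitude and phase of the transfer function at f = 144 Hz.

Step 1 — Angular frequency: ω = 2π·144 = 904.8 rad/s.
Step 2 — Transfer function: H(jω) = 1/(1 + jωRC).
Step 3 — Denominator: 1 + jωRC = 1 + j·904.8·330·1.08e-05 = 1 + j3.225.
Step 4 — H = 0.08773 - j0.2829.
Step 5 — Magnitude: |H| = 0.2962 (-10.6 dB); phase: φ = -72.8°.

|H| = 0.2962 (-10.6 dB), φ = -72.8°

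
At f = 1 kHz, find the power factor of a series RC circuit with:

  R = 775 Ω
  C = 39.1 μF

Step 1 — Angular frequency: ω = 2π·f = 2π·1000 = 6283 rad/s.
Step 2 — Component impedances:
  R: Z = R = 775 Ω
  C: Z = 1/(jωC) = -j/(ω·C) = 0 - j4.07 Ω
Step 3 — Series combination: Z_total = R + C = 775 - j4.07 Ω = 775∠-0.3° Ω.
Step 4 — Power factor: PF = cos(φ) = Re(Z)/|Z| = 775/775 = 1.
Step 5 — Type: Im(Z) = -4.07 ⇒ leading (phase φ = -0.3°).

PF = 1 (leading, φ = -0.3°)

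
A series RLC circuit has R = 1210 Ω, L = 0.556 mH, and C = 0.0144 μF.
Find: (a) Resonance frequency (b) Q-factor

Step 1 — Resonance condition Im(Z)=0 gives ω₀ = 1/√(LC).
Step 2 — ω₀ = 1/√(0.000556·1.44e-08) = 3.534e+05 rad/s.
Step 3 — f₀ = ω₀/(2π) = 5.625e+04 Hz.
Step 4 — Series Q: Q = ω₀L/R = 3.534e+05·0.000556/1210 = 0.1624.

(a) f₀ = 5.625e+04 Hz  (b) Q = 0.1624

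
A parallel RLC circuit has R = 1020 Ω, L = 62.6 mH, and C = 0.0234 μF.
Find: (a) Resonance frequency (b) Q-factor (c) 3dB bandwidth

Step 1 — Resonance: ω₀ = 1/√(LC) = 1/√(0.0626·2.34e-08) = 2.613e+04 rad/s.
Step 2 — f₀ = ω₀/(2π) = 4158 Hz.
Step 3 — Parallel Q: Q = R/(ω₀L) = 1020/(2.613e+04·0.0626) = 0.6236.
Step 4 — Bandwidth: Δω = ω₀/Q = 4.19e+04 rad/s; BW = Δω/(2π) = 6668 Hz.

(a) f₀ = 4158 Hz  (b) Q = 0.6236  (c) BW = 6668 Hz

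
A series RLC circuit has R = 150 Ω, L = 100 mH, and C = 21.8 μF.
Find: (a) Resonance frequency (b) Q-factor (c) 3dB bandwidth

Step 1 — Resonance: ω₀ = 1/√(LC) = 1/√(0.1·2.18e-05) = 677.3 rad/s.
Step 2 — f₀ = ω₀/(2π) = 107.8 Hz.
Step 3 — Series Q: Q = ω₀L/R = 677.3·0.1/150 = 0.4515.
Step 4 — Bandwidth: Δω = ω₀/Q = 1500 rad/s; BW = Δω/(2π) = 238.7 Hz.

(a) f₀ = 107.8 Hz  (b) Q = 0.4515  (c) BW = 238.7 Hz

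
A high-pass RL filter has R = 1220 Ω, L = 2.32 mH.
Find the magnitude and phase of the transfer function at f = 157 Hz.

Step 1 — Angular frequency: ω = 2π·157 = 986.5 rad/s.
Step 2 — Transfer function: H(jω) = jωL/(R + jωL).
Step 3 — Numerator jωL = j·2.289; denominator R + jωL = 1220 + j2.289.
Step 4 — H = 3.519e-06 + j0.001876.
Step 5 — Magnitude: |H| = 0.001876 (-54.5 dB); phase: φ = 89.9°.

|H| = 0.001876 (-54.5 dB), φ = 89.9°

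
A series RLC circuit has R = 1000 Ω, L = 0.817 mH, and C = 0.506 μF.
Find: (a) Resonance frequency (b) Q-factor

Step 1 — Resonance condition Im(Z)=0 gives ω₀ = 1/√(LC).
Step 2 — ω₀ = 1/√(0.000817·5.06e-07) = 4.918e+04 rad/s.
Step 3 — f₀ = ω₀/(2π) = 7828 Hz.
Step 4 — Series Q: Q = ω₀L/R = 4.918e+04·0.000817/1000 = 0.04018.

(a) f₀ = 7828 Hz  (b) Q = 0.04018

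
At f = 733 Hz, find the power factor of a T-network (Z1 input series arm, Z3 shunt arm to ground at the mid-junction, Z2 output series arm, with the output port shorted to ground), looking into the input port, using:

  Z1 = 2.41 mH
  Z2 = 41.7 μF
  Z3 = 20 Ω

Step 1 — Angular frequency: ω = 2π·f = 2π·733 = 4606 rad/s.
Step 2 — Component impedances:
  Z1: Z = jωL = j·4606·0.00241 = 0 + j11.1 Ω
  Z2: Z = 1/(jωC) = -j/(ω·C) = 0 - j5.207 Ω
  Z3: Z = R = 20 Ω
Step 3 — With the output port shorted to ground, the output series arm Z2 runs from the junction to ground; the shunt arm Z3 also runs from the junction to ground. They appear in parallel: Z3 || Z2 = 1.27 - j4.876 Ω.
Step 4 — Series with input arm Z1: Z_in = Z1 + (Z3 || Z2) = 1.27 + j6.223 Ω = 6.351∠78.5° Ω.
Step 5 — Power factor: PF = cos(φ) = Re(Z)/|Z| = 1.2695/6.3512 = 0.1999.
Step 6 — Type: Im(Z) = 6.223 ⇒ lagging (phase φ = 78.5°).

PF = 0.1999 (lagging, φ = 78.5°)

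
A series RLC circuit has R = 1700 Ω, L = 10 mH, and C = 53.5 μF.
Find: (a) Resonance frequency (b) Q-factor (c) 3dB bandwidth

Step 1 — Resonance: ω₀ = 1/√(LC) = 1/√(0.01·5.35e-05) = 1367 rad/s.
Step 2 — f₀ = ω₀/(2π) = 217.6 Hz.
Step 3 — Series Q: Q = ω₀L/R = 1367·0.01/1700 = 0.008042.
Step 4 — Bandwidth: Δω = ω₀/Q = 1.7e+05 rad/s; BW = Δω/(2π) = 2.706e+04 Hz.

(a) f₀ = 217.6 Hz  (b) Q = 0.008042  (c) BW = 2.706e+04 Hz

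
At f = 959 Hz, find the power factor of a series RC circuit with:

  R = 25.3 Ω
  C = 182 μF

Step 1 — Angular frequency: ω = 2π·f = 2π·959 = 6026 rad/s.
Step 2 — Component impedances:
  R: Z = R = 25.3 Ω
  C: Z = 1/(jωC) = -j/(ω·C) = 0 - j0.9119 Ω
Step 3 — Series combination: Z_total = R + C = 25.3 - j0.9119 Ω = 25.32∠-2.1° Ω.
Step 4 — Power factor: PF = cos(φ) = Re(Z)/|Z| = 25.3/25.316 = 0.9994.
Step 5 — Type: Im(Z) = -0.9119 ⇒ leading (phase φ = -2.1°).

PF = 0.9994 (leading, φ = -2.1°)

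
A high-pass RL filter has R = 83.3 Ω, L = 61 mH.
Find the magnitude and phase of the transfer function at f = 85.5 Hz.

Step 1 — Angular frequency: ω = 2π·85.5 = 537.2 rad/s.
Step 2 — Transfer function: H(jω) = jωL/(R + jωL).
Step 3 — Numerator jωL = j·32.77; denominator R + jωL = 83.3 + j32.77.
Step 4 — H = 0.134 + j0.3407.
Step 5 — Magnitude: |H| = 0.3661 (-8.7 dB); phase: φ = 68.5°.

|H| = 0.3661 (-8.7 dB), φ = 68.5°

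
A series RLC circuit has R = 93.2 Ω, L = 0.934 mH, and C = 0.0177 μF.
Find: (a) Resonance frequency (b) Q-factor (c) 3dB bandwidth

Step 1 — Resonance condition Im(Z)=0 gives ω₀ = 1/√(LC).
Step 2 — ω₀ = 1/√(0.000934·1.77e-08) = 2.459e+05 rad/s.
Step 3 — f₀ = ω₀/(2π) = 3.914e+04 Hz.
Step 4 — Series Q: Q = ω₀L/R = 2.459e+05·0.000934/93.2 = 2.465.
Step 5 — 3dB bandwidth: Δω = ω₀/Q = 9.979e+04 rad/s; BW = Δω/(2π) = 1.588e+04 Hz.

(a) f₀ = 3.914e+04 Hz  (b) Q = 2.465  (c) BW = 1.588e+04 Hz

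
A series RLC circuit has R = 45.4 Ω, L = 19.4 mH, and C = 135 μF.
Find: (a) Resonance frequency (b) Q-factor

Step 1 — Resonance condition Im(Z)=0 gives ω₀ = 1/√(LC).
Step 2 — ω₀ = 1/√(0.0194·0.000135) = 617.9 rad/s.
Step 3 — f₀ = ω₀/(2π) = 98.35 Hz.
Step 4 — Series Q: Q = ω₀L/R = 617.9·0.0194/45.4 = 0.264.

(a) f₀ = 98.35 Hz  (b) Q = 0.264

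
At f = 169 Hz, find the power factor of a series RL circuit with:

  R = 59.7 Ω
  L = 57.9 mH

Step 1 — Angular frequency: ω = 2π·f = 2π·169 = 1062 rad/s.
Step 2 — Component impedances:
  R: Z = R = 59.7 Ω
  L: Z = jωL = j·1062·0.0579 = 0 + j61.48 Ω
Step 3 — Series combination: Z_total = R + L = 59.7 + j61.48 Ω = 85.7∠45.8° Ω.
Step 4 — Power factor: PF = cos(φ) = Re(Z)/|Z| = 59.7/85.7 = 0.6966.
Step 5 — Type: Im(Z) = 61.48 ⇒ lagging (phase φ = 45.8°).

PF = 0.6966 (lagging, φ = 45.8°)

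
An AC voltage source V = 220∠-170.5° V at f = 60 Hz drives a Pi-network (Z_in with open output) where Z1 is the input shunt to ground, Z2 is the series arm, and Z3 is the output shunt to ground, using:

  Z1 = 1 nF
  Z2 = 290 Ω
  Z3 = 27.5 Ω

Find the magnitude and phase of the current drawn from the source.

Step 1 — Angular frequency: ω = 2π·f = 2π·60 = 377 rad/s.
Step 2 — Component impedances:
  Z1: Z = 1/(jωC) = -j/(ω·C) = 0 - j2.653e+06 Ω
  Z2: Z = R = 290 Ω
  Z3: Z = R = 27.5 Ω
Step 3 — With open output, the series arm Z2 and the output shunt Z3 appear in series to ground: Z2 + Z3 = 317.5 Ω.
Step 4 — Parallel with input shunt Z1: Z_in = Z1 || (Z2 + Z3) = 317.5 - j0.038 Ω = 317.5∠-0.0° Ω.
Step 5 — Source phasor: V = 220∠-170.5° V = -217 - j36.31 V.
Step 6 — Ohm's law: I = V / Z_total = (-217 - j36.31) / (317.5 - j0.038) = -0.6834 - j0.1144 A.
Step 7 — Convert to polar: |I| = 0.6929 A, ∠I = -170.5°.

I = 0.6929∠-170.5° A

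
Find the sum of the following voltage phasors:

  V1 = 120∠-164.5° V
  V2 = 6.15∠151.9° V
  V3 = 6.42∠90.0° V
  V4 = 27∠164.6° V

Step 1 — Convert each phasor to rectangular form:
  V1 = 120·(cos(-164.5°) + j·sin(-164.5°)) = -115.6 - j32.07 V
  V2 = 6.15·(cos(151.9°) + j·sin(151.9°)) = -5.425 + j2.897 V
  V3 = 6.42·(cos(90.0°) + j·sin(90.0°)) = 0 + j6.42 V
  V4 = 27·(cos(164.6°) + j·sin(164.6°)) = -26.03 + j7.17 V
Step 2 — Sum components: V_total = -147.1 - j15.58 V.
Step 3 — Convert to polar: |V_total| = 147.9 V, ∠V_total = -174.0°.

V_total = 147.9∠-174.0° V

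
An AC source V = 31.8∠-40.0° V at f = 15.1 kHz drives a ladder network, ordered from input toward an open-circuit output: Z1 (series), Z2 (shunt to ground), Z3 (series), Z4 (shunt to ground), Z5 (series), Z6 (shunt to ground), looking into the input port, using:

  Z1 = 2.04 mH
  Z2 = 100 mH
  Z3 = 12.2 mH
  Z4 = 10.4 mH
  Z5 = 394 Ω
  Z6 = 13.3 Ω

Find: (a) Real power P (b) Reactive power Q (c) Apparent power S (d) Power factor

Step 1 — Angular frequency: ω = 2π·f = 2π·1.51e+04 = 9.488e+04 rad/s.
Step 2 — Component impedances:
  Z1: Z = jωL = j·9.488e+04·0.00204 = 0 + j193.5 Ω
  Z2: Z = jωL = j·9.488e+04·0.1 = 0 + j9488 Ω
  Z3: Z = jωL = j·9.488e+04·0.0122 = 0 + j1157 Ω
  Z4: Z = jωL = j·9.488e+04·0.0104 = 0 + j986.7 Ω
  Z5: Z = R = 394 Ω
  Z6: Z = R = 13.3 Ω
Step 3 — Ladder network (open output): work backward from the far end, alternating series and parallel combinations. Z_in = 268.8 + j1346 Ω = 1373∠78.7° Ω.
Step 4 — Source phasor: V = 31.8∠-40.0° V = 24.36 - j20.44 V.
Step 5 — Current: I = V / Z = -0.01113 - j0.02031 A = 0.02316∠-118.7° A.
Step 6 — Complex power: S = V·I* = 0.1442 + j0.7223 VA.
Step 7 — Real power: P = Re(S) = 0.1442 W.
Step 8 — Reactive power: Q = Im(S) = 0.7223 VAR.
Step 9 — Apparent power: |S| = 0.7365 VA.
Step 10 — Power factor: PF = P/|S| = 0.1958 (lagging).

(a) P = 0.1442 W  (b) Q = 0.7223 VAR  (c) S = 0.7365 VA  (d) PF = 0.1958 (lagging)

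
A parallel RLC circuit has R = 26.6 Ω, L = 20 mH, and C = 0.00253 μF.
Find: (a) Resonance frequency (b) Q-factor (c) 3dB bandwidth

Step 1 — Resonance: ω₀ = 1/√(LC) = 1/√(0.02·2.53e-09) = 1.406e+05 rad/s.
Step 2 — f₀ = ω₀/(2π) = 2.237e+04 Hz.
Step 3 — Parallel Q: Q = R/(ω₀L) = 26.6/(1.406e+05·0.02) = 0.009461.
Step 4 — Bandwidth: Δω = ω₀/Q = 1.486e+07 rad/s; BW = Δω/(2π) = 2.365e+06 Hz.

(a) f₀ = 2.237e+04 Hz  (b) Q = 0.009461  (c) BW = 2.365e+06 Hz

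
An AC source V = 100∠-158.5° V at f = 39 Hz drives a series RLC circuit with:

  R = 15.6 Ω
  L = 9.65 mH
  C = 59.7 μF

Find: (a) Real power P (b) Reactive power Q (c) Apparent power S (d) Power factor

Step 1 — Angular frequency: ω = 2π·f = 2π·39 = 245 rad/s.
Step 2 — Component impedances:
  R: Z = R = 15.6 Ω
  L: Z = jωL = j·245·0.00965 = 0 + j2.365 Ω
  C: Z = 1/(jωC) = -j/(ω·C) = 0 - j68.36 Ω
Step 3 — Series combination: Z_total = R + L + C = 15.6 - j65.99 Ω = 67.81∠-76.7° Ω.
Step 4 — Source phasor: V = 100∠-158.5° V = -93.04 - j36.65 V.
Step 5 — Current: I = V / Z = 0.2103 - j1.46 A = 1.475∠-81.8° A.
Step 6 — Complex power: S = V·I* = 33.93 - j143.5 VA.
Step 7 — Real power: P = Re(S) = 33.93 W.
Step 8 — Reactive power: Q = Im(S) = -143.5 VAR.
Step 9 — Apparent power: |S| = 147.5 VA.
Step 10 — Power factor: PF = P/|S| = 0.2301 (leading).

(a) P = 33.93 W  (b) Q = -143.5 VAR  (c) S = 147.5 VA  (d) PF = 0.2301 (leading)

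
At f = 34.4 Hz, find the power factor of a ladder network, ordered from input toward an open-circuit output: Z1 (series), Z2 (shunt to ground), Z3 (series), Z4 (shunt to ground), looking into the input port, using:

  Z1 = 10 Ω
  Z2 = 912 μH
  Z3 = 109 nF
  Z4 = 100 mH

Step 1 — Angular frequency: ω = 2π·f = 2π·34.4 = 216.1 rad/s.
Step 2 — Component impedances:
  Z1: Z = R = 10 Ω
  Z2: Z = jωL = j·216.1·0.000912 = 0 + j0.1971 Ω
  Z3: Z = 1/(jωC) = -j/(ω·C) = 0 - j4.245e+04 Ω
  Z4: Z = jωL = j·216.1·0.1 = 0 + j21.61 Ω
Step 3 — Ladder network (open output): work backward from the far end, alternating series and parallel combinations. Z_in = 10 + j0.1971 Ω = 10∠1.1° Ω.
Step 4 — Power factor: PF = cos(φ) = Re(Z)/|Z| = 10/10.002 = 0.9998.
Step 5 — Type: Im(Z) = 0.1971 ⇒ lagging (phase φ = 1.1°).

PF = 0.9998 (lagging, φ = 1.1°)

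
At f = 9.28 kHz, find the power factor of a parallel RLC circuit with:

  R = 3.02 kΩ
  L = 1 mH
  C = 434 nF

Step 1 — Angular frequency: ω = 2π·f = 2π·9280 = 5.831e+04 rad/s.
Step 2 — Component impedances:
  R: Z = R = 3020 Ω
  L: Z = jωL = j·5.831e+04·0.001 = 0 + j58.31 Ω
  C: Z = 1/(jωC) = -j/(ω·C) = 0 - j39.52 Ω
Step 3 — Parallel combination: 1/Z_total = 1/R + 1/L + 1/C; Z_total = 4.97 - j122.4 Ω = 122.5∠-87.7° Ω.
Step 4 — Power factor: PF = cos(φ) = Re(Z)/|Z| = 4.97/122.5 = 0.04057.
Step 5 — Type: Im(Z) = -122.4 ⇒ leading (phase φ = -87.7°).

PF = 0.04057 (leading, φ = -87.7°)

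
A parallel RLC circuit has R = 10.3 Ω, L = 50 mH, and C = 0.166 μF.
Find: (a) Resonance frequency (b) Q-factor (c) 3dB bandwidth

Step 1 — Resonance: ω₀ = 1/√(LC) = 1/√(0.05·1.66e-07) = 1.098e+04 rad/s.
Step 2 — f₀ = ω₀/(2π) = 1747 Hz.
Step 3 — Parallel Q: Q = R/(ω₀L) = 10.3/(1.098e+04·0.05) = 0.01877.
Step 4 — Bandwidth: Δω = ω₀/Q = 5.849e+05 rad/s; BW = Δω/(2π) = 9.308e+04 Hz.

(a) f₀ = 1747 Hz  (b) Q = 0.01877  (c) BW = 9.308e+04 Hz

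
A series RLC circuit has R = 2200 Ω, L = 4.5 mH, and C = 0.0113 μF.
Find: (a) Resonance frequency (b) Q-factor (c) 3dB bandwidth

Step 1 — Resonance: ω₀ = 1/√(LC) = 1/√(0.0045·1.13e-08) = 1.402e+05 rad/s.
Step 2 — f₀ = ω₀/(2π) = 2.232e+04 Hz.
Step 3 — Series Q: Q = ω₀L/R = 1.402e+05·0.0045/2200 = 0.2868.
Step 4 — Bandwidth: Δω = ω₀/Q = 4.889e+05 rad/s; BW = Δω/(2π) = 7.781e+04 Hz.

(a) f₀ = 2.232e+04 Hz  (b) Q = 0.2868  (c) BW = 7.781e+04 Hz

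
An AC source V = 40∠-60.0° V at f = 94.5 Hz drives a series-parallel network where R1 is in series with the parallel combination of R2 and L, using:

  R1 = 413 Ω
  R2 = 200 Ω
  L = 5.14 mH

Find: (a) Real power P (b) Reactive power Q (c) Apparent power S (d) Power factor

Step 1 — Angular frequency: ω = 2π·f = 2π·94.5 = 593.8 rad/s.
Step 2 — Component impedances:
  R1: Z = R = 413 Ω
  R2: Z = R = 200 Ω
  L: Z = jωL = j·593.8·0.00514 = 0 + j3.052 Ω
Step 3 — Parallel branch: R2 || L = 1/(1/R2 + 1/L) = 0.04656 + j3.051 Ω.
Step 4 — Series with R1: Z_total = R1 + (R2 || L) = 413 + j3.051 Ω = 413.1∠0.4° Ω.
Step 5 — Source phasor: V = 40∠-60.0° V = 20 - j34.64 V.
Step 6 — Current: I = V / Z = 0.0478 - j0.08422 A = 0.09684∠-60.4° A.
Step 7 — Complex power: S = V·I* = 3.873 + j0.02861 VA.
Step 8 — Real power: P = Re(S) = 3.873 W.
Step 9 — Reactive power: Q = Im(S) = 0.02861 VAR.
Step 10 — Apparent power: |S| = 3.874 VA.
Step 11 — Power factor: PF = P/|S| = 1 (lagging).

(a) P = 3.873 W  (b) Q = 0.02861 VAR  (c) S = 3.874 VA  (d) PF = 1 (lagging)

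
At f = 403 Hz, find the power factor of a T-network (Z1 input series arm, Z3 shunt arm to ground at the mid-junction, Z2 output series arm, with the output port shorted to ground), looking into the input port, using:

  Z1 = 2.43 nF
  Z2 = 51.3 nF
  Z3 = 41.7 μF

Step 1 — Angular frequency: ω = 2π·f = 2π·403 = 2532 rad/s.
Step 2 — Component impedances:
  Z1: Z = 1/(jωC) = -j/(ω·C) = 0 - j1.625e+05 Ω
  Z2: Z = 1/(jωC) = -j/(ω·C) = 0 - j7698 Ω
  Z3: Z = 1/(jωC) = -j/(ω·C) = 0 - j9.471 Ω
Step 3 — With the output port shorted to ground, the output series arm Z2 runs from the junction to ground; the shunt arm Z3 also runs from the junction to ground. They appear in parallel: Z3 || Z2 = 0 - j9.459 Ω.
Step 4 — Series with input arm Z1: Z_in = Z1 + (Z3 || Z2) = 0 - j1.625e+05 Ω = 1.625e+05∠-90.0° Ω.
Step 5 — Power factor: PF = cos(φ) = Re(Z)/|Z| = 0/1.625e+05 = 0.
Step 6 — Type: Im(Z) = -1.625e+05 ⇒ leading (phase φ = -90.0°).

PF = 0 (leading, φ = -90.0°)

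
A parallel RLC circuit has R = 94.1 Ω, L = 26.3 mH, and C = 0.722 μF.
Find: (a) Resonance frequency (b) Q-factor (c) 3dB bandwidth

Step 1 — Resonance: ω₀ = 1/√(LC) = 1/√(0.0263·7.22e-07) = 7257 rad/s.
Step 2 — f₀ = ω₀/(2π) = 1155 Hz.
Step 3 — Parallel Q: Q = R/(ω₀L) = 94.1/(7257·0.0263) = 0.493.
Step 4 — Bandwidth: Δω = ω₀/Q = 1.472e+04 rad/s; BW = Δω/(2π) = 2343 Hz.

(a) f₀ = 1155 Hz  (b) Q = 0.493  (c) BW = 2343 Hz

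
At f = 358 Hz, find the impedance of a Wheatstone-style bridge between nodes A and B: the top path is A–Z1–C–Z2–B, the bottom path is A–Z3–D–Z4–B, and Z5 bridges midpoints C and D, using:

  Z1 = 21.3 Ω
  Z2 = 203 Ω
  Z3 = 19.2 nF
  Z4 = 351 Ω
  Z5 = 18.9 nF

Step 1 — Angular frequency: ω = 2π·f = 2π·358 = 2249 rad/s.
Step 2 — Component impedances:
  Z1: Z = R = 21.3 Ω
  Z2: Z = R = 203 Ω
  Z3: Z = 1/(jωC) = -j/(ω·C) = 0 - j2.315e+04 Ω
  Z4: Z = R = 351 Ω
  Z5: Z = 1/(jωC) = -j/(ω·C) = 0 - j2.352e+04 Ω
Step 3 — Bridge requires nodal analysis (the Z5 bridge couples midpoints C and D, so the two paths cannot be reduced to a simple series/parallel combination). Setting node B to ground and injecting 1 A at node A, the 3-node admittance system at A, C, D solves to V_A = Z_AB = 224.1 - j3.916 Ω = 224.1∠-1.0° Ω.

Z = 224.1 - j3.916 Ω = 224.1∠-1.0° Ω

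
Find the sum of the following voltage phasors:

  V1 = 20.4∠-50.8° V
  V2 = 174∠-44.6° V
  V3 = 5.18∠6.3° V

Step 1 — Convert each phasor to rectangular form:
  V1 = 20.4·(cos(-50.8°) + j·sin(-50.8°)) = 12.89 - j15.81 V
  V2 = 174·(cos(-44.6°) + j·sin(-44.6°)) = 123.9 - j122.2 V
  V3 = 5.18·(cos(6.3°) + j·sin(6.3°)) = 5.149 + j0.5684 V
Step 2 — Sum components: V_total = 141.9 - j137.4 V.
Step 3 — Convert to polar: |V_total| = 197.6 V, ∠V_total = -44.1°.

V_total = 197.6∠-44.1° V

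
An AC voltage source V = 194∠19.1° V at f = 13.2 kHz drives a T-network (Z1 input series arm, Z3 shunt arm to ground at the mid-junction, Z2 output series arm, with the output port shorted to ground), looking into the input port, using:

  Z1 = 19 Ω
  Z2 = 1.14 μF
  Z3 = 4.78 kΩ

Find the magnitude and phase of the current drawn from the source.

Step 1 — Angular frequency: ω = 2π·f = 2π·1.32e+04 = 8.294e+04 rad/s.
Step 2 — Component impedances:
  Z1: Z = R = 19 Ω
  Z2: Z = 1/(jωC) = -j/(ω·C) = 0 - j10.58 Ω
  Z3: Z = R = 4780 Ω
Step 3 — With the output port shorted to ground, the output series arm Z2 runs from the junction to ground; the shunt arm Z3 also runs from the junction to ground. They appear in parallel: Z3 || Z2 = 0.0234 - j10.58 Ω.
Step 4 — Series with input arm Z1: Z_in = Z1 + (Z3 || Z2) = 19.02 - j10.58 Ω = 21.77∠-29.1° Ω.
Step 5 — Source phasor: V = 194∠19.1° V = 183.3 + j63.48 V.
Step 6 — Ohm's law: I = V / Z_total = (183.3 + j63.48) / (19.02 - j10.58) = 5.944 + j6.642 A.
Step 7 — Convert to polar: |I| = 8.913 A, ∠I = 48.2°.

I = 8.913∠48.2° A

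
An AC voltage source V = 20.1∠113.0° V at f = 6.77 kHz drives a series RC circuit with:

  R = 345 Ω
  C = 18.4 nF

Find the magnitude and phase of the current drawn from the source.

Step 1 — Angular frequency: ω = 2π·f = 2π·6770 = 4.254e+04 rad/s.
Step 2 — Component impedances:
  R: Z = R = 345 Ω
  C: Z = 1/(jωC) = -j/(ω·C) = 0 - j1278 Ω
Step 3 — Series combination: Z_total = R + C = 345 - j1278 Ω = 1323∠-74.9° Ω.
Step 4 — Source phasor: V = 20.1∠113.0° V = -7.854 + j18.5 V.
Step 5 — Ohm's law: I = V / Z_total = (-7.854 + j18.5) / (345 - j1278) = -0.01504 - j0.002085 A.
Step 6 — Convert to polar: |I| = 0.01519 A, ∠I = -172.1°.

I = 0.01519∠-172.1° A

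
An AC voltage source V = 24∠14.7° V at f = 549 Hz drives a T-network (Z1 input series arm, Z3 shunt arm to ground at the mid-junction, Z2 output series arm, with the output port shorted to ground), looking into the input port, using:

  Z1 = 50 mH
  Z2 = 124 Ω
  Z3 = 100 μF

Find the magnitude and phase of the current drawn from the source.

Step 1 — Angular frequency: ω = 2π·f = 2π·549 = 3449 rad/s.
Step 2 — Component impedances:
  Z1: Z = jωL = j·3449·0.05 = 0 + j172.5 Ω
  Z2: Z = R = 124 Ω
  Z3: Z = 1/(jωC) = -j/(ω·C) = 0 - j2.899 Ω
Step 3 — With the output port shorted to ground, the output series arm Z2 runs from the junction to ground; the shunt arm Z3 also runs from the junction to ground. They appear in parallel: Z3 || Z2 = 0.06774 - j2.897 Ω.
Step 4 — Series with input arm Z1: Z_in = Z1 + (Z3 || Z2) = 0.06774 + j169.6 Ω = 169.6∠90.0° Ω.
Step 5 — Source phasor: V = 24∠14.7° V = 23.21 + j6.09 V.
Step 6 — Ohm's law: I = V / Z_total = (23.21 + j6.09) / (0.06774 + j169.6) = 0.03597 - j0.1369 A.
Step 7 — Convert to polar: |I| = 0.1415 A, ∠I = -75.3°.

I = 0.1415∠-75.3° A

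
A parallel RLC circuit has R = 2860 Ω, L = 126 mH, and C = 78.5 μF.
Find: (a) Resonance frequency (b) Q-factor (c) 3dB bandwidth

Step 1 — Resonance: ω₀ = 1/√(LC) = 1/√(0.126·7.85e-05) = 318 rad/s.
Step 2 — f₀ = ω₀/(2π) = 50.61 Hz.
Step 3 — Parallel Q: Q = R/(ω₀L) = 2860/(318·0.126) = 71.39.
Step 4 — Bandwidth: Δω = ω₀/Q = 4.454 rad/s; BW = Δω/(2π) = 0.7089 Hz.

(a) f₀ = 50.61 Hz  (b) Q = 71.39  (c) BW = 0.7089 Hz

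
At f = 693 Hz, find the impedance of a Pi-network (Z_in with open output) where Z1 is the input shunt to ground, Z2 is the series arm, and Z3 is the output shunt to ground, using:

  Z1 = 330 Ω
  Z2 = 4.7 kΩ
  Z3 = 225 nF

Step 1 — Angular frequency: ω = 2π·f = 2π·693 = 4354 rad/s.
Step 2 — Component impedances:
  Z1: Z = R = 330 Ω
  Z2: Z = R = 4700 Ω
  Z3: Z = 1/(jωC) = -j/(ω·C) = 0 - j1021 Ω
Step 3 — With open output, the series arm Z2 and the output shunt Z3 appear in series to ground: Z2 + Z3 = 4700 - j1021 Ω.
Step 4 — Parallel with input shunt Z1: Z_in = Z1 || (Z2 + Z3) = 309.2 - j4.22 Ω = 309.2∠-0.8° Ω.

Z = 309.2 - j4.22 Ω = 309.2∠-0.8° Ω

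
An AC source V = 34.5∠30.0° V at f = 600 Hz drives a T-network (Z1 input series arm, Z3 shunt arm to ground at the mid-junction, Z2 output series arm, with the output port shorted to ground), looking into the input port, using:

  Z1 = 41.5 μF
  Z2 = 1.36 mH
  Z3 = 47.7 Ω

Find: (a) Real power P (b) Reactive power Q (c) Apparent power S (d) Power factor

Step 1 — Angular frequency: ω = 2π·f = 2π·600 = 3770 rad/s.
Step 2 — Component impedances:
  Z1: Z = 1/(jωC) = -j/(ω·C) = 0 - j6.392 Ω
  Z2: Z = jωL = j·3770·0.00136 = 0 + j5.127 Ω
  Z3: Z = R = 47.7 Ω
Step 3 — With the output port shorted to ground, the output series arm Z2 runs from the junction to ground; the shunt arm Z3 also runs from the junction to ground. They appear in parallel: Z3 || Z2 = 0.5448 + j5.069 Ω.
Step 4 — Series with input arm Z1: Z_in = Z1 + (Z3 || Z2) = 0.5448 - j1.323 Ω = 1.431∠-67.6° Ω.
Step 5 — Source phasor: V = 34.5∠30.0° V = 29.88 + j17.25 V.
Step 6 — Current: I = V / Z = -3.198 + j23.9 A = 24.11∠97.6° A.
Step 7 — Complex power: S = V·I* = 316.7 - j769.1 VA.
Step 8 — Real power: P = Re(S) = 316.7 W.
Step 9 — Reactive power: Q = Im(S) = -769.1 VAR.
Step 10 — Apparent power: |S| = 831.8 VA.
Step 11 — Power factor: PF = P/|S| = 0.3807 (leading).

(a) P = 316.7 W  (b) Q = -769.1 VAR  (c) S = 831.8 VA  (d) PF = 0.3807 (leading)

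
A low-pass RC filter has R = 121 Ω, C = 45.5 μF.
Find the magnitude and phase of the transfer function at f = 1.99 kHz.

Step 1 — Angular frequency: ω = 2π·1990 = 1.25e+04 rad/s.
Step 2 — Transfer function: H(jω) = 1/(1 + jωRC).
Step 3 — Denominator: 1 + jωRC = 1 + j·1.25e+04·121·4.55e-05 = 1 + j68.84.
Step 4 — H = 0.000211 - j0.01452.
Step 5 — Magnitude: |H| = 0.01453 (-36.8 dB); phase: φ = -89.2°.

|H| = 0.01453 (-36.8 dB), φ = -89.2°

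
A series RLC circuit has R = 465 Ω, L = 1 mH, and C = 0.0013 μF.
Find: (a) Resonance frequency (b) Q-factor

Step 1 — Resonance condition Im(Z)=0 gives ω₀ = 1/√(LC).
Step 2 — ω₀ = 1/√(0.001·1.3e-09) = 8.771e+05 rad/s.
Step 3 — f₀ = ω₀/(2π) = 1.396e+05 Hz.
Step 4 — Series Q: Q = ω₀L/R = 8.771e+05·0.001/465 = 1.886.

(a) f₀ = 1.396e+05 Hz  (b) Q = 1.886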